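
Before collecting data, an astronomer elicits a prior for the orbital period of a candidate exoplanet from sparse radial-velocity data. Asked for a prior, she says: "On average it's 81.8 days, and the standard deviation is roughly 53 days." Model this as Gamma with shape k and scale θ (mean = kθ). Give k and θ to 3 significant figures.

k ≈ 2.38, θ ≈ 34.3

For Gamma(k, scale θ): mean = kθ, variance = kθ², so CV = 1/√k.
CV = SD/mean = 53/81.8 = 0.6479, hence k = 1/CV² = 2.38.
Then θ = mean/k = 81.8/2.38 = 34.3.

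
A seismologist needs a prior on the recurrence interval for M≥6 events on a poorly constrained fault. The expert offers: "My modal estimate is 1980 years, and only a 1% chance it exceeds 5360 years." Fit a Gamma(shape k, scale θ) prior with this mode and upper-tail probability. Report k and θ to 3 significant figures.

Gamma(k,θ) with k>1 has mode (k−1)θ, so θ = 1980/(k−1).
Need P(X < 5360) = 0.99 with θ tied to k this way. Start at k = 2, θ = 1980: P(X<5360) ≈ 0.753.
Too low — raise k to concentrate. Iterating converges to k ≈ 5.65.
Then θ = 1980/(5.65−1) ≈ 426.

k ≈ 5.65, θ ≈ 426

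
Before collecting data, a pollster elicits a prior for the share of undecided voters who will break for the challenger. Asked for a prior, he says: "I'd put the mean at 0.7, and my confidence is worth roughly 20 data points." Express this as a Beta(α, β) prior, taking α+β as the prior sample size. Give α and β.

α = 14, β = 6

Under the effective-sample-size interpretation, Beta(α, β) has prior mean α/(α+β) and prior sample size α+β.
So α+β = 20 and α/(α+β) = 0.7, giving α = 0.7·20 = 14 and β = 20 − 14 = 6.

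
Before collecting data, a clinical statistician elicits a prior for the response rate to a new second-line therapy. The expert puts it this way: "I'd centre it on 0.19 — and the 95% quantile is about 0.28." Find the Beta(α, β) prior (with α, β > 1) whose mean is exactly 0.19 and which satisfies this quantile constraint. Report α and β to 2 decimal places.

α ≈ 10.97, β ≈ 46.77

With mean 0.19 fixed, write α = 0.19s, β = 0.81s where s = α+β.
Need P(θ < 0.28) = 0.95 under Beta(0.19s, 0.81s). Normal approximation: (q−m)/√(m(1−m)/s) ≈ z_{0.95} = 1.64, so s ≈ 0.19·0.81·(1.64)²/(0.28−0.19)² = 51.4.
At s = 51.4: P(θ<0.28) ≈ 0.941. Adjusting to match 0.95 gives s ≈ 57.74.
So α = 0.19·57.74 ≈ 10.97, β = 0.81·57.74 ≈ 46.77.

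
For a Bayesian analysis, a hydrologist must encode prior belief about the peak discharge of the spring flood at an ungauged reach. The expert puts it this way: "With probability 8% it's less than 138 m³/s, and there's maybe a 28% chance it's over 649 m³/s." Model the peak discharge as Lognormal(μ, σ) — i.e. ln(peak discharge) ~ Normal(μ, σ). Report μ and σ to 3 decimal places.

If T ~ Lognormal(μ,σ) then ln T ~ Normal(μ,σ), so the p-quantile of ln T is μ + z_p·σ.
ln(138) = 4.927 and ln(649) = 6.475; z_{0.08} = -1.405, z_{0.72} = 0.5828.
σ = (6.475 − 4.927)/(0.5828 − (-1.405)) = 0.779.
μ = 4.927 − (-1.405)·0.779 = 6.022.

μ ≈ 6.022, σ ≈ 0.779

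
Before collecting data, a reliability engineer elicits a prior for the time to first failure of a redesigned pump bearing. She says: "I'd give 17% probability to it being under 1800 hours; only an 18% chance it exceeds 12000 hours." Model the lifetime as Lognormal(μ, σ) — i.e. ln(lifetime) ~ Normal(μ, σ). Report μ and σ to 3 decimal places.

If T ~ Lognormal(μ,σ) then ln T ~ Normal(μ,σ), so the p-quantile of ln T is μ + z_p·σ.
ln(1800) = 7.496 and ln(12000) = 9.393; z_{0.17} = -0.9542, z_{0.82} = 0.9154.
σ = (9.393 − 7.496)/(0.9154 − (-0.9542)) = 1.015.
μ = 7.496 − (-0.9542)·1.015 = 8.464.

μ ≈ 8.464, σ ≈ 1.015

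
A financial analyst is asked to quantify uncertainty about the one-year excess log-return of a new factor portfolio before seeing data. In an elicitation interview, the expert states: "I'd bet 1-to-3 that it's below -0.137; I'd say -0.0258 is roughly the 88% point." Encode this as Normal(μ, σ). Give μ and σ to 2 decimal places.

For Normal(μ,σ), the p-quantile is μ + z_p·σ. Here z_{0.25} = -0.6745, z_{0.88} = 1.175.
So -0.137 = μ − 0.6745σ and -0.0258 = μ + 1.175σ.
Subtracting: σ = (-0.0258 − -0.137)/(1.175 − (-0.6745)) = 0.06.
Then μ = -0.137 − (-0.6745)·0.06 = -0.10.

μ = -0.10, σ = 0.06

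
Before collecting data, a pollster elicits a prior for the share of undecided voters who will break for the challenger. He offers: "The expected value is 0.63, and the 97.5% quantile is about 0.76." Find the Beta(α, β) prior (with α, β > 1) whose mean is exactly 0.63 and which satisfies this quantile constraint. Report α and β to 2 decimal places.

With mean 0.63 fixed, write α = 0.63s, β = 0.37s where s = α+β.
Need P(θ < 0.76) = 0.975 under Beta(0.63s, 0.37s). Normal approximation: (q−m)/√(m(1−m)/s) ≈ z_{0.975} = 1.96, so s ≈ 0.63·0.37·(1.96)²/(0.76−0.63)² = 53.0.
At s = 53.0: P(θ<0.76) ≈ 0.981. Adjusting to match 0.975 gives s ≈ 47.49.
So α = 0.63·47.49 ≈ 29.92, β = 0.37·47.49 ≈ 17.57.

α ≈ 29.92, β ≈ 17.57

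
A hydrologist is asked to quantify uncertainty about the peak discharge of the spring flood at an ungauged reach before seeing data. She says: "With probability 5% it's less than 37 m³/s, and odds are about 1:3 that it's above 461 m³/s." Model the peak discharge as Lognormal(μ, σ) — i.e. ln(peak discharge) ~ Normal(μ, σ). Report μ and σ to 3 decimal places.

μ ≈ 5.400, σ ≈ 1.088

If T ~ Lognormal(μ,σ) then ln T ~ Normal(μ,σ), so the p-quantile of ln T is μ + z_p·σ.
ln(37) = 3.611 and ln(461) = 6.133; z_{0.05} = -1.645, z_{0.75} = 0.6745.
σ = (6.133 − 3.611)/(0.6745 − (-1.645)) = 1.088.
μ = 3.611 − (-1.645)·1.088 = 5.400.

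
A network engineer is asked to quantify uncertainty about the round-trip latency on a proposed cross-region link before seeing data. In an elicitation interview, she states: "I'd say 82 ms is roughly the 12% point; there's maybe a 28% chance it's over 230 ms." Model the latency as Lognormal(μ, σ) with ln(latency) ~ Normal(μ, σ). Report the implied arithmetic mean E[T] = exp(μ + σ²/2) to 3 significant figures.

If T ~ Lognormal(μ,σ) then ln T ~ Normal(μ,σ), so the p-quantile of ln T is μ + z_p·σ.
ln(82) = 4.407 and ln(230) = 5.438; z_{0.12} = -1.175, z_{0.72} = 0.5828.
σ = (5.438 − 4.407)/(0.5828 − (-1.175)) = 0.587.
μ = 4.407 − (-1.175)·0.587 = 5.096.
E[T] = exp(μ + σ²/2) = exp(5.096 + 0.1721) = 194 ms.

E[T] ≈ 194 ms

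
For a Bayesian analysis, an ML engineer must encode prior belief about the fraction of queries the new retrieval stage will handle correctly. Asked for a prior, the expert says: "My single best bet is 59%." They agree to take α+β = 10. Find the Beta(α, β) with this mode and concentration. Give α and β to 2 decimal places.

α = 5.72, β = 4.28

For α,β > 1 the Beta mode is (α−1)/(α+β−2). With α+β = 10, the mode is (α−1)/8.
Set (α−1)/8 = 0.59 → α = 1 + 0.59·8 = 5.72.
β = 10 − α = 4.28.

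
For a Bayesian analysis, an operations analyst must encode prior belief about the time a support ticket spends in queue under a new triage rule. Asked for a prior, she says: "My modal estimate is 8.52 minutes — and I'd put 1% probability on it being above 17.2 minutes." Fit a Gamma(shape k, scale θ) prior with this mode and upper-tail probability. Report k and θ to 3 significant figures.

k ≈ 10.9, θ ≈ 0.858

Gamma(k,θ) with k>1 has mode (k−1)θ, so θ = 8.52/(k−1).
Need P(X < 17.2) = 0.99 with θ tied to k this way. Start at k = 2, θ = 8.52: P(X<17.2) ≈ 0.599.
Too low — raise k to concentrate. Iterating converges to k ≈ 10.9.
Then θ = 8.52/(10.9−1) ≈ 0.858.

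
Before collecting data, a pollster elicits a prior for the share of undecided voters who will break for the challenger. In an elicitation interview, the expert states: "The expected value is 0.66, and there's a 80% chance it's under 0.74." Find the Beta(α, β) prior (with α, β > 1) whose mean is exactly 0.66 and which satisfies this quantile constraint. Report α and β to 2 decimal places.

With mean 0.66 fixed, write α = 0.66s, β = 0.34s where s = α+β.
Need P(θ < 0.74) = 0.8 under Beta(0.66s, 0.34s). Normal approximation: (q−m)/√(m(1−m)/s) ≈ z_{0.8} = 0.842, so s ≈ 0.66·0.34·(0.842)²/(0.74−0.66)² = 24.8.
At s = 24.8: P(θ<0.74) ≈ 0.796. Adjusting to match 0.8 gives s ≈ 25.54.
So α = 0.66·25.54 ≈ 16.86, β = 0.34·25.54 ≈ 8.68.

α ≈ 16.86, β ≈ 8.68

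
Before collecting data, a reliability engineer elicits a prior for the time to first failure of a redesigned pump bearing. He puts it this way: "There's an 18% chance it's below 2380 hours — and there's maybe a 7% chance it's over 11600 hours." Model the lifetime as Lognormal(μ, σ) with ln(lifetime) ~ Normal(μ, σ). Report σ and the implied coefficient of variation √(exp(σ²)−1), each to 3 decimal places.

If T ~ Lognormal(μ,σ) then ln T ~ Normal(μ,σ), so the p-quantile of ln T is μ + z_p·σ.
ln(2380) = 7.775 and ln(11600) = 9.359; z_{0.18} = -0.9154, z_{0.93} = 1.476.
σ = (9.359 − 7.775)/(1.476 − (-0.9154)) = 0.662.
μ = 7.775 − (-0.9154)·0.662 = 8.381.
CV = √(exp(σ²)−1) = √(exp(0.4388)−1) = 0.742.

σ ≈ 0.662, CV ≈ 0.742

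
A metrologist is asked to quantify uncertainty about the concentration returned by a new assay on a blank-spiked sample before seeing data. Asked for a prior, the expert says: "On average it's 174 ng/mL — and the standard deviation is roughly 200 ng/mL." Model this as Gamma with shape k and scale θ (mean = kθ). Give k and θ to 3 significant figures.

For Gamma(k, scale θ): mean = kθ, variance = kθ², so CV = 1/√k.
CV = SD/mean = 200/174 = 1.149, hence k = 1/CV² = 0.757.
Then θ = mean/k = 174/0.757 = 230.

k ≈ 0.757, θ ≈ 230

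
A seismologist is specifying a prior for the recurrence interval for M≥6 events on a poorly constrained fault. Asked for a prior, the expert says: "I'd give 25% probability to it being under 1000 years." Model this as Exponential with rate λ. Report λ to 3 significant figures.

P(T < 1000.0) = 1 − e^(−λ·1000.0) = 0.25, so λ = −ln(1−0.25)/1000.0 = −ln(0.75)/1000.0 = 0.000288.

λ ≈ 0.000288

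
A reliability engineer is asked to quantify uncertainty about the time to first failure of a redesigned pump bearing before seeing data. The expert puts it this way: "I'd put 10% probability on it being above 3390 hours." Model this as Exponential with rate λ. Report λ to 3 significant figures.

P(T > 3390.0) = e^(−λ·3390.0) = 0.1, so λ = −ln(0.1)/3390.0 = 0.000679.

λ ≈ 0.000679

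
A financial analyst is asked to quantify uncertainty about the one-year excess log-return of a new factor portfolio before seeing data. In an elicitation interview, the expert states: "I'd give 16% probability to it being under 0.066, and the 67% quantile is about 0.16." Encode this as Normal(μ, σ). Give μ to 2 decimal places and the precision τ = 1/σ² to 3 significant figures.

μ = 0.13, τ = 233

The p-quantile of Normal(μ,σ) is μ + z_p·σ, with z_{0.16} = -0.9945 and z_{0.67} = 0.4399.
Eliminate σ: μ = (z₂·x₁ − z₁·x₂)/(z₂ − z₁) = (0.4399·0.066 − (-0.9945)·0.16)/1.434 = 0.13.
Then σ = (x₂ − x₁)/(z₂ − z₁) = (0.16 − 0.066)/1.434 = 0.07.
Precision τ = 1/σ² = 1/0.06553² = 233.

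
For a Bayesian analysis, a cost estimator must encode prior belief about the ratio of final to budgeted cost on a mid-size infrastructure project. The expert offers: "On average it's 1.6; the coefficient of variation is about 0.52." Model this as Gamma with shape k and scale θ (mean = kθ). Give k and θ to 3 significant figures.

k ≈ 3.7, θ ≈ 0.433

For Gamma(k, scale θ): mean = kθ, variance = kθ², so CV = 1/√k.
CV = 0.52, hence k = 1/CV² = 3.7.
Then θ = mean/k = 1.6/3.7 = 0.433.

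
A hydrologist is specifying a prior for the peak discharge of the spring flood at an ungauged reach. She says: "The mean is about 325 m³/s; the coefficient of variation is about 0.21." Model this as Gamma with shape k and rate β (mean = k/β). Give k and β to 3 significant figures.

k ≈ 22.7, β ≈ 0.0698

For Gamma(k, rate β): mean = k/β, variance = k/β², so CV = 1/√k.
CV = 0.21, hence k = 1/CV² = 22.7.
Then β = k/mean = 22.7/325 = 0.0698.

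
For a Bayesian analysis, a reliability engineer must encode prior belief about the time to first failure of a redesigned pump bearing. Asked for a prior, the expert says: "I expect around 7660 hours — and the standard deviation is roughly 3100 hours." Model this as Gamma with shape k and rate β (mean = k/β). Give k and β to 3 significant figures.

For Gamma(k, rate β): mean = k/β, variance = k/β², so CV = 1/√k.
CV = SD/mean = 3100/7660 = 0.4047, hence k = 1/CV² = 6.11.
Then β = k/mean = 6.11/7660 = 0.000797.

k ≈ 6.11, β ≈ 0.000797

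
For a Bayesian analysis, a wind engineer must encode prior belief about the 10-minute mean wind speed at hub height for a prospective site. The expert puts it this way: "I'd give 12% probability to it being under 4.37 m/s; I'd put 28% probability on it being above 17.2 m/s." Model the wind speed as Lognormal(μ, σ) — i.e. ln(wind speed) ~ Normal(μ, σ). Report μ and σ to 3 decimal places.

μ ≈ 2.391, σ ≈ 0.779

If T ~ Lognormal(μ,σ) then ln T ~ Normal(μ,σ), so the p-quantile of ln T is μ + z_p·σ.
ln(4.37) = 1.475 and ln(17.2) = 2.845; z_{0.12} = -1.175, z_{0.72} = 0.5828.
σ = (2.845 − 1.475)/(0.5828 − (-1.175)) = 0.779.
μ = 1.475 − (-1.175)·0.779 = 2.391.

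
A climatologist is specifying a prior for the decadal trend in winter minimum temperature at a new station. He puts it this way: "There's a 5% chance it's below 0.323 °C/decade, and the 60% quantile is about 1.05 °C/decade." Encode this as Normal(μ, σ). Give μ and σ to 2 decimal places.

The p-quantile of Normal(μ,σ) is μ + z_p·σ, with z_{0.05} = -1.645 and z_{0.6} = 0.2533.
Eliminate σ: μ = (z₂·x₁ − z₁·x₂)/(z₂ − z₁) = (0.2533·0.323 − (-1.645)·1.05)/1.898 = 0.95.
Then σ = (x₂ − x₁)/(z₂ − z₁) = (1.05 − 0.323)/1.898 = 0.38.

μ = 0.95, σ = 0.38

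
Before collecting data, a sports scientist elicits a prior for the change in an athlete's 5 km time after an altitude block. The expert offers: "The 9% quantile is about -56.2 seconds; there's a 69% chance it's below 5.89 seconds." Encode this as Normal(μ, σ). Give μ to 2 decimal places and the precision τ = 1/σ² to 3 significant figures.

μ = -10.87, τ = 0.000875

For Normal(μ,σ), the p-quantile is μ + z_p·σ. Here z_{0.09} = -1.341, z_{0.69} = 0.4959.
So -56.2 = μ − 1.341σ and 5.89 = μ + 0.4959σ.
Subtracting: σ = (5.89 − -56.2)/(0.4959 − (-1.341)) = 33.81.
Then μ = -56.2 − (-1.341)·33.81 = -10.87.
Precision τ = 1/σ² = 1/33.81² = 0.000875.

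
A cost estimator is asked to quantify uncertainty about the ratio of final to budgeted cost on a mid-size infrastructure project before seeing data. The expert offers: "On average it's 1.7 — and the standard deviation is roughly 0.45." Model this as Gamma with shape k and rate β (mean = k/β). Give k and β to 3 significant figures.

k ≈ 14.3, β ≈ 8.4

For Gamma(k, rate β): mean = k/β, variance = k/β², so CV = 1/√k.
CV = SD/mean = 0.45/1.7 = 0.2647, hence k = 1/CV² = 14.3.
Then β = k/mean = 14.3/1.7 = 8.4.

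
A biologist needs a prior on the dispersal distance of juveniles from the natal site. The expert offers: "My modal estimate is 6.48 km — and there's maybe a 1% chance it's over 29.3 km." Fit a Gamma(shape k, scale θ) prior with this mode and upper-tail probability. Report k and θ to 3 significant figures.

k ≈ 2.77, θ ≈ 3.65

Gamma(k,θ) with k>1 has mode (k−1)θ, so θ = 6.48/(k−1).
Need P(X < 29.3) = 0.99 with θ tied to k this way. Start at k = 2, θ = 6.48: P(X<29.3) ≈ 0.940.
Too low — raise k to concentrate. Iterating converges to k ≈ 2.77.
Then θ = 6.48/(2.77−1) ≈ 3.65.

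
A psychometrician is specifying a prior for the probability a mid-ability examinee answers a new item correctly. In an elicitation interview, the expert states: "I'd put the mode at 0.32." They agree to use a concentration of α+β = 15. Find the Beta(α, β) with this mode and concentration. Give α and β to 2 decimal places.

α = 5.16, β = 9.84

For α,β > 1 the Beta mode is (α−1)/(α+β−2). With α+β = 15, the mode is (α−1)/13.
Set (α−1)/13 = 0.32 → α = 1 + 0.32·13 = 5.16.
β = 15 − α = 9.84.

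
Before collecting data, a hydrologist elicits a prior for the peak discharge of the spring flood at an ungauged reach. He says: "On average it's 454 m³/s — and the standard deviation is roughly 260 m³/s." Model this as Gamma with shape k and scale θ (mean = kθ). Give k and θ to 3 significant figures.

k ≈ 3.05, θ ≈ 149

For Gamma(k, scale θ): mean = kθ, variance = kθ², so CV = 1/√k.
CV = SD/mean = 260/454 = 0.5727, hence k = 1/CV² = 3.05.
Then θ = mean/k = 454/3.05 = 149.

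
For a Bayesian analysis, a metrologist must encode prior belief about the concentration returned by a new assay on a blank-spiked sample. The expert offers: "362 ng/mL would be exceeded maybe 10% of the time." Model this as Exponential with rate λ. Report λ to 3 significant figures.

P(T > 362.0) = e^(−λ·362.0) = 0.1, so λ = −ln(0.1)/362.0 = 0.00636.

λ ≈ 0.00636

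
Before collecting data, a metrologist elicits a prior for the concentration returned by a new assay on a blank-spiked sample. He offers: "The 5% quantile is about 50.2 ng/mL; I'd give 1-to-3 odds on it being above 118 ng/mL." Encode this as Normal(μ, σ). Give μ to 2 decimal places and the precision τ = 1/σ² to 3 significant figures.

μ = 98.28, τ = 0.00117

The p-quantile of Normal(μ,σ) is μ + z_p·σ, with z_{0.05} = -1.645 and z_{0.75} = 0.6745.
Eliminate σ: μ = (z₂·x₁ − z₁·x₂)/(z₂ − z₁) = (0.6745·50.2 − (-1.645)·118)/2.319 = 98.28.
Then σ = (x₂ − x₁)/(z₂ − z₁) = (118 − 50.2)/2.319 = 29.23.
Precision τ = 1/σ² = 1/29.23² = 0.00117.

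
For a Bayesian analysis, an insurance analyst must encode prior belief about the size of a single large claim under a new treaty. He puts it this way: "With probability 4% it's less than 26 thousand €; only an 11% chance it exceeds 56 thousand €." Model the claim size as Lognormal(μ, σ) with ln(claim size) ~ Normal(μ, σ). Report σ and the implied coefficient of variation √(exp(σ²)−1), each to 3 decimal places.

σ ≈ 0.258, CV ≈ 0.262

If T ~ Lognormal(μ,σ) then ln T ~ Normal(μ,σ), so the p-quantile of ln T is μ + z_p·σ.
ln(26) = 3.258 and ln(56) = 4.025; z_{0.04} = -1.751, z_{0.89} = 1.227.
σ = (4.025 − 3.258)/(1.227 − (-1.751)) = 0.258.
μ = 3.258 − (-1.751)·0.258 = 3.709.
CV = √(exp(σ²)−1) = √(exp(0.0664)−1) = 0.262.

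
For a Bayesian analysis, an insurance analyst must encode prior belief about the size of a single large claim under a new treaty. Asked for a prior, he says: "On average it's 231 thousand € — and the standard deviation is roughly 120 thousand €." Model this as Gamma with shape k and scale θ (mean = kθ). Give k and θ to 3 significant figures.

k ≈ 3.71, θ ≈ 62.3

For Gamma(k, scale θ): mean = kθ, variance = kθ², so CV = 1/√k.
CV = SD/mean = 120/231 = 0.5195, hence k = 1/CV² = 3.71.
Then θ = mean/k = 231/3.71 = 62.3.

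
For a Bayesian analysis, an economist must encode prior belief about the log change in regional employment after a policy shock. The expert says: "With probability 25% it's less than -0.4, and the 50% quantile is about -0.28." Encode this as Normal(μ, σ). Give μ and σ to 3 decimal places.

μ = -0.280, σ = 0.178

The p-quantile of Normal(μ,σ) is μ + z_p·σ, with z_{0.25} = -0.6745 and z_{0.5} = 0.
Eliminate σ: μ = (z₂·x₁ − z₁·x₂)/(z₂ − z₁) = (0·-0.4 − (-0.6745)·-0.28)/0.6745 = -0.280.
Then σ = (x₂ − x₁)/(z₂ − z₁) = (-0.28 − -0.4)/0.6745 = 0.178.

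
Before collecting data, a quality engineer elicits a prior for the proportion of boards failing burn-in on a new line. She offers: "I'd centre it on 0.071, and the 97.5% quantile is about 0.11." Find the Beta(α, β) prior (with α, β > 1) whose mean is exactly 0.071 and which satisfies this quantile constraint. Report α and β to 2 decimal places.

α ≈ 14.43, β ≈ 188.83

With mean 0.071 fixed, write α = 0.071s, β = 0.929s where s = α+β.
Need P(θ < 0.11) = 0.975 under Beta(0.071s, 0.929s). Normal approximation: (q−m)/√(m(1−m)/s) ≈ z_{0.975} = 1.96, so s ≈ 0.071·0.929·(1.96)²/(0.11−0.071)² = 166.6.
At s = 166.6: P(θ<0.11) ≈ 0.963. Adjusting to match 0.975 gives s ≈ 203.26.
So α = 0.071·203.26 ≈ 14.43, β = 0.929·203.26 ≈ 188.83.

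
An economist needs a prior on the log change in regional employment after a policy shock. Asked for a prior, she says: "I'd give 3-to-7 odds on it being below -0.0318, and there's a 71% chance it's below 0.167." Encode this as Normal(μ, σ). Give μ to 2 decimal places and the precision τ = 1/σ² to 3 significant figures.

For Normal(μ,σ), the p-quantile is μ + z_p·σ. Here z_{0.3} = -0.5244, z_{0.71} = 0.5534.
So -0.0318 = μ − 0.5244σ and 0.167 = μ + 0.5534σ.
Subtracting: σ = (0.167 − -0.0318)/(0.5534 − (-0.5244)) = 0.18.
Then μ = -0.0318 − (-0.5244)·0.18 = 0.06.
Precision τ = 1/σ² = 1/0.1845² = 29.4.

μ = 0.06, τ = 29.4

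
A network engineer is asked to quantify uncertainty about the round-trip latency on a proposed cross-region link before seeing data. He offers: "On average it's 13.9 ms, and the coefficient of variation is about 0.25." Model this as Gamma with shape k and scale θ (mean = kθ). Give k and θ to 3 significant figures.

For Gamma(k, scale θ): mean = kθ, variance = kθ², so CV = 1/√k.
CV = 0.25, hence k = 1/CV² = 16.
Then θ = mean/k = 13.9/16 = 0.869.

k ≈ 16, θ ≈ 0.869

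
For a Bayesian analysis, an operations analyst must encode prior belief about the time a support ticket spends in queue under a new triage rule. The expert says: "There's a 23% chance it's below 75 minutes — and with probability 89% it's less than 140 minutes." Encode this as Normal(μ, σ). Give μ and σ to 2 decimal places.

μ = 99.44, σ = 33.07

For Normal(μ,σ), the p-quantile is μ + z_p·σ. Here z_{0.23} = -0.7388, z_{0.89} = 1.227.
So 75 = μ − 0.7388σ and 140 = μ + 1.227σ.
Subtracting: σ = (140 − 75)/(1.227 − (-0.7388)) = 33.07.
Then μ = 75 − (-0.7388)·33.07 = 99.44.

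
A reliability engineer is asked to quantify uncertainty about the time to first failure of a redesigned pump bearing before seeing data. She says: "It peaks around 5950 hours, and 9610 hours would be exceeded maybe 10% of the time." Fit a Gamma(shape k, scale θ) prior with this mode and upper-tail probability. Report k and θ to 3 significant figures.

Gamma(k,θ) with k>1 has mode (k−1)θ, so θ = 5950/(k−1).
Need P(X < 9610) = 0.9 with θ tied to k this way. Start at k = 2, θ = 5950: P(X<9610) ≈ 0.480.
Too low — raise k to concentrate. Iterating converges to k ≈ 9.18.
Then θ = 5950/(9.18−1) ≈ 727.

k ≈ 9.18, θ ≈ 727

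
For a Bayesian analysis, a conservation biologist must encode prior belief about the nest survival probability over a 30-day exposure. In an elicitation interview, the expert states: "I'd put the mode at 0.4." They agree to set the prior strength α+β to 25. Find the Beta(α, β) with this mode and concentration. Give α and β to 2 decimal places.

α = 10.20, β = 14.80

For α,β > 1 the Beta mode is (α−1)/(α+β−2). With α+β = 25, the mode is (α−1)/23.
Set (α−1)/23 = 0.4 → α = 1 + 0.4·23 = 10.20.
β = 25 − α = 14.80.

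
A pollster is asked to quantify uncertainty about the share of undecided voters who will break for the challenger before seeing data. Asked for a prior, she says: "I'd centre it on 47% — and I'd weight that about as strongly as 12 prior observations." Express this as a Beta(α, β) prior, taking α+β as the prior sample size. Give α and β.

Under the effective-sample-size interpretation, Beta(α, β) has prior mean α/(α+β) and prior sample size α+β.
So α+β = 12 and α/(α+β) = 0.47, giving α = 0.47·12 = 5.64 and β = 12 − 5.64 = 6.36.

α = 5.64, β = 6.36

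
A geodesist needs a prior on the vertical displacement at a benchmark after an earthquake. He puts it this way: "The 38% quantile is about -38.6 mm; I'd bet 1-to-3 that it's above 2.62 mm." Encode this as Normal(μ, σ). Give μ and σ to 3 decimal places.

For Normal(μ,σ), the p-quantile is μ + z_p·σ. Here z_{0.38} = -0.3055, z_{0.75} = 0.6745.
So -38.6 = μ − 0.3055σ and 2.62 = μ + 0.6745σ.
Subtracting: σ = (2.62 − -38.6)/(0.6745 − (-0.3055)) = 42.062.
Then μ = -38.6 − (-0.3055)·42.062 = -25.751.

μ = -25.751, σ = 42.062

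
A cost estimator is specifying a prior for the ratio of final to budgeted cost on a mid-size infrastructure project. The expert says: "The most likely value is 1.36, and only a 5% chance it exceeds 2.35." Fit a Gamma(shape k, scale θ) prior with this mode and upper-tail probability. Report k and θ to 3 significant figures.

Gamma(k,θ) with k>1 has mode (k−1)θ, so θ = 1.36/(k−1).
Need P(X < 2.35) = 0.95 with θ tied to k this way. Start at k = 2, θ = 1.36: P(X<2.35) ≈ 0.515.
Too low — raise k to concentrate. Iterating converges to k ≈ 10.3.
Then θ = 1.36/(10.3−1) ≈ 0.146.

k ≈ 10.3, θ ≈ 0.146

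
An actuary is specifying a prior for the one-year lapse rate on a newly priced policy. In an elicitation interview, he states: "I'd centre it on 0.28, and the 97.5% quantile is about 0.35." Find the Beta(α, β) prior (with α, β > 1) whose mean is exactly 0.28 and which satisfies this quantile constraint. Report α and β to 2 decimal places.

α ≈ 47.11, β ≈ 121.15

With mean 0.28 fixed, write α = 0.28s, β = 0.72s where s = α+β.
Need P(θ < 0.35) = 0.975 under Beta(0.28s, 0.72s). Normal approximation: (q−m)/√(m(1−m)/s) ≈ z_{0.975} = 1.96, so s ≈ 0.28·0.72·(1.96)²/(0.35−0.28)² = 158.0.
At s = 158.0: P(θ<0.35) ≈ 0.971. Adjusting to match 0.975 gives s ≈ 168.26.
So α = 0.28·168.26 ≈ 47.11, β = 0.72·168.26 ≈ 121.15.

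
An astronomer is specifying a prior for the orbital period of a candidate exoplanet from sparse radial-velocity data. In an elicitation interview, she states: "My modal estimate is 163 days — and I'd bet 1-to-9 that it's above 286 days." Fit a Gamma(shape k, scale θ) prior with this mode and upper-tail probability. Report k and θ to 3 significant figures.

k ≈ 7.01, θ ≈ 27.1

Gamma(k,θ) with k>1 has mode (k−1)θ, so θ = 163/(k−1).
Need P(X < 286) = 0.9 with θ tied to k this way. Start at k = 2, θ = 163: P(X<286) ≈ 0.524.
Too low — raise k to concentrate. Iterating converges to k ≈ 7.01.
Then θ = 163/(7.01−1) ≈ 27.1.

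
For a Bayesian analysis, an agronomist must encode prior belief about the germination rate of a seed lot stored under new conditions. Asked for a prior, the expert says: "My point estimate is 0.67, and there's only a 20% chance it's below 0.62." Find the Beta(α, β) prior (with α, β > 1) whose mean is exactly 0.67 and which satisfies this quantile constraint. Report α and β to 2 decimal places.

With mean 0.67 fixed, write α = 0.67s, β = 0.33s where s = α+β.
Need P(θ < 0.62) = 0.2 under Beta(0.67s, 0.33s). Normal approximation: (q−m)/√(m(1−m)/s) ≈ z_{0.2} = -0.842, so s ≈ 0.67·0.33·(-0.842)²/(0.62−0.67)² = 62.6.
At s = 62.6: P(θ<0.62) ≈ 0.198. Adjusting to match 0.2 gives s ≈ 61.30.
So α = 0.67·61.30 ≈ 41.07, β = 0.33·61.30 ≈ 20.23.

α ≈ 41.07, β ≈ 20.23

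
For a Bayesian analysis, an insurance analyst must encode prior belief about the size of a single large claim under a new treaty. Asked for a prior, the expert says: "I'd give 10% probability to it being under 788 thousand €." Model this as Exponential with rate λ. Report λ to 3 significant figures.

λ ≈ 0.000134

P(T < 788.0) = 1 − e^(−λ·788.0) = 0.1, so λ = −ln(1−0.1)/788.0 = −ln(0.9)/788.0 = 0.000134.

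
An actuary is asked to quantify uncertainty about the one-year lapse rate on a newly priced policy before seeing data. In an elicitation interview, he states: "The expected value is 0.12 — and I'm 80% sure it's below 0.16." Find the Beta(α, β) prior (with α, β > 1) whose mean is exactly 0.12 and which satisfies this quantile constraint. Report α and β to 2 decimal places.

With mean 0.12 fixed, write α = 0.12s, β = 0.88s where s = α+β.
Need P(θ < 0.16) = 0.8 under Beta(0.12s, 0.88s). Normal approximation: (q−m)/√(m(1−m)/s) ≈ z_{0.8} = 0.842, so s ≈ 0.12·0.88·(0.842)²/(0.16−0.12)² = 46.7.
At s = 46.7: P(θ<0.16) ≈ 0.811. Adjusting to match 0.8 gives s ≈ 41.12.
So α = 0.12·41.12 ≈ 4.93, β = 0.88·41.12 ≈ 36.18.

α ≈ 4.93, β ≈ 36.18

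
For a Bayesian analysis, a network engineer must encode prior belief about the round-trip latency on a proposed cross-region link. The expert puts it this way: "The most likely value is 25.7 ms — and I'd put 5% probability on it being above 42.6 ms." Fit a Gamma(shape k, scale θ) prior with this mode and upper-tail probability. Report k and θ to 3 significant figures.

k ≈ 11.9, θ ≈ 2.35

Gamma(k,θ) with k>1 has mode (k−1)θ, so θ = 25.7/(k−1).
Need P(X < 42.6) = 0.95 with θ tied to k this way. Start at k = 2, θ = 25.7: P(X<42.6) ≈ 0.493.
Too low — raise k to concentrate. Iterating converges to k ≈ 11.9.
Then θ = 25.7/(11.9−1) ≈ 2.35.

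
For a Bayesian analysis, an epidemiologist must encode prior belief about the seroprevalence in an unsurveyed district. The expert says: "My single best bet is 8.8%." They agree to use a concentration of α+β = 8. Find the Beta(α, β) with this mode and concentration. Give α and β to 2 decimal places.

For α,β > 1 the Beta mode is (α−1)/(α+β−2). With α+β = 8, the mode is (α−1)/6.
Set (α−1)/6 = 0.088 → α = 1 + 0.088·6 = 1.53.
β = 8 − α = 6.47.

α = 1.53, β = 6.47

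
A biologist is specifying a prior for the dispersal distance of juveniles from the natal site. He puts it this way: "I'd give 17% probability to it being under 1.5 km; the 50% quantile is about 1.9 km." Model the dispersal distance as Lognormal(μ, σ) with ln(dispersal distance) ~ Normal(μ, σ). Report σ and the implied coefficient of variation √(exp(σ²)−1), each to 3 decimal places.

If T ~ Lognormal(μ,σ) then ln T ~ Normal(μ,σ), so the p-quantile of ln T is μ + z_p·σ.
ln(1.5) = 0.4055 and ln(1.9) = 0.6419; z_{0.17} = -0.9542, z_{0.5} = 0.
σ = (0.6419 − 0.4055)/(0 − (-0.9542)) = 0.248.
μ = 0.4055 − (-0.9542)·0.248 = 0.642.
CV = √(exp(σ²)−1) = √(exp(0.0614)−1) = 0.252.

σ ≈ 0.248, CV ≈ 0.252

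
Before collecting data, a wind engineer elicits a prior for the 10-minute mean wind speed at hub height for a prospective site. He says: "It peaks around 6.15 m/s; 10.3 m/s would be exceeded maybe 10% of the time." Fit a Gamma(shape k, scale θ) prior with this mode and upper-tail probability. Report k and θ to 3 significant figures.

Gamma(k,θ) with k>1 has mode (k−1)θ, so θ = 6.15/(k−1).
Need P(X < 10.3) = 0.9 with θ tied to k this way. Start at k = 2, θ = 6.15: P(X<10.3) ≈ 0.499.
Too low — raise k to concentrate. Iterating converges to k ≈ 8.11.
Then θ = 6.15/(8.11−1) ≈ 0.865.

k ≈ 8.11, θ ≈ 0.865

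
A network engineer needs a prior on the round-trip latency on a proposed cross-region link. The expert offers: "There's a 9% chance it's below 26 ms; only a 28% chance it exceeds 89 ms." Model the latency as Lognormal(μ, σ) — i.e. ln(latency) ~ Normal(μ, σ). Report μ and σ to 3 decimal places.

μ ≈ 4.116, σ ≈ 0.640

If T ~ Lognormal(μ,σ) then ln T ~ Normal(μ,σ), so the p-quantile of ln T is μ + z_p·σ.
ln(26) = 3.258 and ln(89) = 4.489; z_{0.09} = -1.341, z_{0.72} = 0.5828.
σ = (4.489 − 3.258)/(0.5828 − (-1.341)) = 0.640.
μ = 3.258 − (-1.341)·0.640 = 4.116.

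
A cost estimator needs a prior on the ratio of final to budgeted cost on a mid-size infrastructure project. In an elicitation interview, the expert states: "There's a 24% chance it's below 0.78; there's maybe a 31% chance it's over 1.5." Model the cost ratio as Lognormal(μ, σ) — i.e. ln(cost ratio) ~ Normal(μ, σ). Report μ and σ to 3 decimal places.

μ ≈ 0.136, σ ≈ 0.544

If T ~ Lognormal(μ,σ) then ln T ~ Normal(μ,σ), so the p-quantile of ln T is μ + z_p·σ.
ln(0.78) = -0.2485 and ln(1.5) = 0.4055; z_{0.24} = -0.7063, z_{0.69} = 0.4959.
σ = (0.4055 − -0.2485)/(0.4959 − (-0.7063)) = 0.544.
μ = -0.2485 − (-0.7063)·0.544 = 0.136.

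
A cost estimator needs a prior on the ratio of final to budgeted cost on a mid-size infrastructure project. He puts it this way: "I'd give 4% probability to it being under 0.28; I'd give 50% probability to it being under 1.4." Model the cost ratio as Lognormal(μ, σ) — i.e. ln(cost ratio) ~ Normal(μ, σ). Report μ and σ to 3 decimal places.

If T ~ Lognormal(μ,σ) then ln T ~ Normal(μ,σ), so the p-quantile of ln T is μ + z_p·σ.
ln(0.28) = -1.273 and ln(1.4) = 0.3365; z_{0.04} = -1.751, z_{0.5} = 0.
σ = (0.3365 − -1.273)/(0 − (-1.751)) = 0.919.
μ = -1.273 − (-1.751)·0.919 = 0.336.

μ ≈ 0.336, σ ≈ 0.919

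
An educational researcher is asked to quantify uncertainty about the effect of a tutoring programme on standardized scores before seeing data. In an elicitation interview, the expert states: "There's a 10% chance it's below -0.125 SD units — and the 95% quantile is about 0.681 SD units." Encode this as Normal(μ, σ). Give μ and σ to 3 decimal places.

The p-quantile of Normal(μ,σ) is μ + z_p·σ, with z_{0.1} = -1.282 and z_{0.95} = 1.645.
Eliminate σ: μ = (z₂·x₁ − z₁·x₂)/(z₂ − z₁) = (1.645·-0.125 − (-1.282)·0.681)/2.926 = 0.228.
Then σ = (x₂ − x₁)/(z₂ − z₁) = (0.681 − -0.125)/2.926 = 0.275.

μ = 0.228, σ = 0.275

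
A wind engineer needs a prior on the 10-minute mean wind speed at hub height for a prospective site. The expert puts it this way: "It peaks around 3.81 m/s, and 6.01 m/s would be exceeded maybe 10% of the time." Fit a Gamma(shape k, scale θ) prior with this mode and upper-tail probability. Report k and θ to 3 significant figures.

Gamma(k,θ) with k>1 has mode (k−1)θ, so θ = 3.81/(k−1).
Need P(X < 6.01) = 0.9 with θ tied to k this way. Start at k = 2, θ = 3.81: P(X<6.01) ≈ 0.468.
Too low — raise k to concentrate. Iterating converges to k ≈ 10.
Then θ = 3.81/(10−1) ≈ 0.422.

k ≈ 10, θ ≈ 0.422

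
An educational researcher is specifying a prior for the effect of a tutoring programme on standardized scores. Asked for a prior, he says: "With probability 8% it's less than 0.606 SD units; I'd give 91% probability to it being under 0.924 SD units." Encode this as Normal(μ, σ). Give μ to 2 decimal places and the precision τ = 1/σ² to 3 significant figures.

For Normal(μ,σ), the p-quantile is μ + z_p·σ. Here z_{0.08} = -1.405, z_{0.91} = 1.341.
So 0.606 = μ − 1.405σ and 0.924 = μ + 1.341σ.
Subtracting: σ = (0.924 − 0.606)/(1.341 − (-1.405)) = 0.12.
Then μ = 0.606 − (-1.405)·0.12 = 0.77.
Precision τ = 1/σ² = 1/0.1158² = 74.6.

μ = 0.77, τ = 74.6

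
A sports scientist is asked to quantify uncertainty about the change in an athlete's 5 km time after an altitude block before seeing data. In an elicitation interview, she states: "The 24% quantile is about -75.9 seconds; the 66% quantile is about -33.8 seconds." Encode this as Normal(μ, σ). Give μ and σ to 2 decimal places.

For Normal(μ,σ), the p-quantile is μ + z_p·σ. Here z_{0.24} = -0.7063, z_{0.66} = 0.4125.
So -75.9 = μ − 0.7063σ and -33.8 = μ + 0.4125σ.
Subtracting: σ = (-33.8 − -75.9)/(0.4125 − (-0.7063)) = 37.63.
Then μ = -75.9 − (-0.7063)·37.63 = -49.32.

μ = -49.32, σ = 37.63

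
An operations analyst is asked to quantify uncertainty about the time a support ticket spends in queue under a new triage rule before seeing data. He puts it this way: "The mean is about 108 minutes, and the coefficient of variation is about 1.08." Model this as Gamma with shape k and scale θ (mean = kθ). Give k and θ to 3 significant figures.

k ≈ 0.857, θ ≈ 126

For Gamma(k, scale θ): mean = kθ, variance = kθ², so CV = 1/√k.
CV = 1.08, hence k = 1/CV² = 0.857.
Then θ = mean/k = 108/0.857 = 126.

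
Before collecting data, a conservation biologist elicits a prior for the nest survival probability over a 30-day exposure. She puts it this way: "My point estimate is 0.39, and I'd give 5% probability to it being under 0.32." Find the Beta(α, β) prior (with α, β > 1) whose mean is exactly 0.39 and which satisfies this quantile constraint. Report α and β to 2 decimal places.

With mean 0.39 fixed, write α = 0.39s, β = 0.61s where s = α+β.
Need P(θ < 0.32) = 0.05 under Beta(0.39s, 0.61s). Normal approximation: (q−m)/√(m(1−m)/s) ≈ z_{0.05} = -1.64, so s ≈ 0.39·0.61·(-1.64)²/(0.32−0.39)² = 131.4.
At s = 131.4: P(θ<0.32) ≈ 0.047. Adjusting to match 0.05 gives s ≈ 126.81.
So α = 0.39·126.81 ≈ 49.46, β = 0.61·126.81 ≈ 77.35.

α ≈ 49.46, β ≈ 77.35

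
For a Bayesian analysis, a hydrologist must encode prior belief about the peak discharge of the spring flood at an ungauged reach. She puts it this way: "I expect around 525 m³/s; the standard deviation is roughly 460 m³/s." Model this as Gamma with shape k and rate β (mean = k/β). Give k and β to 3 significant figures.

k ≈ 1.3, β ≈ 0.00248

For Gamma(k, rate β): mean = k/β, variance = k/β², so CV = 1/√k.
CV = SD/mean = 460/525 = 0.8762, hence k = 1/CV² = 1.3.
Then β = k/mean = 1.3/525 = 0.00248.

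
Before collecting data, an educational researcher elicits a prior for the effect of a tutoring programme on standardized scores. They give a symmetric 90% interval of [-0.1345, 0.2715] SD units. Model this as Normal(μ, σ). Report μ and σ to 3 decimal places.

μ = 0.069, σ = 0.123

A symmetric 90% interval runs μ ± z·σ with z = 1.645.
Half-width = 0.203, so σ = 0.203/1.645 = 0.123.
μ is the interval midpoint, 0.069.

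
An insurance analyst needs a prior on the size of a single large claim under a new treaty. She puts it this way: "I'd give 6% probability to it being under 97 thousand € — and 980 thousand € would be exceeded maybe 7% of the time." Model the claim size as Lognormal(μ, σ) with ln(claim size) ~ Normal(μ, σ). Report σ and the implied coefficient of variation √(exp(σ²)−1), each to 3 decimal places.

σ ≈ 0.763, CV ≈ 0.889

If T ~ Lognormal(μ,σ) then ln T ~ Normal(μ,σ), so the p-quantile of ln T is μ + z_p·σ.
ln(97) = 4.575 and ln(980) = 6.888; z_{0.06} = -1.555, z_{0.93} = 1.476.
σ = (6.888 − 4.575)/(1.476 − (-1.555)) = 0.763.
μ = 4.575 − (-1.555)·0.763 = 5.761.
CV = √(exp(σ²)−1) = √(exp(0.5824)−1) = 0.889.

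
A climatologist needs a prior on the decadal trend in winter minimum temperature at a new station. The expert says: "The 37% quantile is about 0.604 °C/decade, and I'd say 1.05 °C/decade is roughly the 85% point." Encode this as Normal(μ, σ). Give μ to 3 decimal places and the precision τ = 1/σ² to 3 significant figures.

The p-quantile of Normal(μ,σ) is μ + z_p·σ, with z_{0.37} = -0.3319 and z_{0.85} = 1.036.
Eliminate σ: μ = (z₂·x₁ − z₁·x₂)/(z₂ − z₁) = (1.036·0.604 − (-0.3319)·1.05)/1.368 = 0.712.
Then σ = (x₂ − x₁)/(z₂ − z₁) = (1.05 − 0.604)/1.368 = 0.326.
Precision τ = 1/σ² = 1/0.326² = 9.41.

μ = 0.712, τ = 9.41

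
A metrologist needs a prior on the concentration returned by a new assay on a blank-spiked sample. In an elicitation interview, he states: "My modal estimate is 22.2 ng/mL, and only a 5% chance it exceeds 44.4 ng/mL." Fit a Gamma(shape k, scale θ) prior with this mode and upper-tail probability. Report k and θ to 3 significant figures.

Gamma(k,θ) with k>1 has mode (k−1)θ, so θ = 22.2/(k−1).
Need P(X < 44.4) = 0.95 with θ tied to k this way. Start at k = 2, θ = 22.2: P(X<44.4) ≈ 0.594.
Too low — raise k to concentrate. Iterating converges to k ≈ 6.77.
Then θ = 22.2/(6.77−1) ≈ 3.85.

k ≈ 6.77, θ ≈ 3.85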